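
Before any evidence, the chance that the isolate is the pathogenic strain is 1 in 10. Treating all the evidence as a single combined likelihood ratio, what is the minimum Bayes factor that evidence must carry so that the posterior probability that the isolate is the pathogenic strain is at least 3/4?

Prior odds = 0.1/0.9 = 1/9.
Target odds = 0.75/0.25 = 3.
Required Bayes factor = 3 ÷ (1/9) = 27.

27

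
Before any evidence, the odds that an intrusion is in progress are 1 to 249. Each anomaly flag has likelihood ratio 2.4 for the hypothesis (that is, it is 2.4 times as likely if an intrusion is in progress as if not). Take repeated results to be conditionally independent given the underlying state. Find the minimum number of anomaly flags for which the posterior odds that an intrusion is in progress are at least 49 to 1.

11

Prior odds = 1/249.
Likelihood ratio per anomaly flag = 2.4.
Target odds = 49.
Require 2.4ⁿ ≥ 49 ÷ (1/249) = 12201.
2.4¹⁰ ≈6340.34 falls short of 12201 but 2.4¹¹ ≈15216.8 reaches it, so n = 11.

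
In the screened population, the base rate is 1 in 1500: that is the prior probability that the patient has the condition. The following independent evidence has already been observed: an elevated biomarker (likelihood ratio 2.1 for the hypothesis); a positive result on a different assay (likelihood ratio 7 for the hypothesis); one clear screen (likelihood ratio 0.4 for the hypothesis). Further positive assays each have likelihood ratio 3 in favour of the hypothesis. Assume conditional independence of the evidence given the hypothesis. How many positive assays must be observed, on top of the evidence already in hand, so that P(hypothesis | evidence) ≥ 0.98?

Prior odds = (1/1500)/(1499/1500) = 1/1499.
Combined Bayes factor of the evidence already in hand = 2.1 × 7 × 0.4 = 5.88.
Odds after that evidence = (1/1499) × 5.88 = 147/37475.
Target odds = 0.98/0.02 = 49.
Need 3ⁿ ≥ 49 ÷ (147/37475) = 37475/3.
3⁸ = 6561 falls short of 37475/3 but 3⁹ = 19683 reaches it, so n = 9.

9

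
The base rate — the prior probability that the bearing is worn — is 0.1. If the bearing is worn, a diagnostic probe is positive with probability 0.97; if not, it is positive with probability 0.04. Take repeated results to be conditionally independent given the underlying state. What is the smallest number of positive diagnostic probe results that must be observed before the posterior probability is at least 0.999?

3

Prior odds: 0.1 ÷ 0.9 = 1/9.
Likelihood ratio of a positive = 0.97/0.04 = 24.25.
Target posterior odds = 0.999/0.001 = 999.
Need (1/9) × 24.25ⁿ ≥ 999, i.e. 24.25ⁿ ≥ 8991.
24.25² = 588.0625 falls short of 8991 but 24.25³ = 912673/64 reaches it, so n = 3.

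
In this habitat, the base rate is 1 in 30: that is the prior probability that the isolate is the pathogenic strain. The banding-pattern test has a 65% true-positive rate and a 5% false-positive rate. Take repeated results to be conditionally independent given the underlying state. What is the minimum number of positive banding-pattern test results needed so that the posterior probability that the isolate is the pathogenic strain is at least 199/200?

4

Prior odds = (1/30)/(29/30) = 1/29.
Likelihood ratio of a positive result = 0.65/0.05 = 13.
Target posterior odds = 0.995/0.005 = 199.
Require 13ⁿ ≥ 199 ÷ (1/29) = 5771.
13³ = 2197 falls short of 5771 but 13⁴ = 28561 reaches it, so n = 4.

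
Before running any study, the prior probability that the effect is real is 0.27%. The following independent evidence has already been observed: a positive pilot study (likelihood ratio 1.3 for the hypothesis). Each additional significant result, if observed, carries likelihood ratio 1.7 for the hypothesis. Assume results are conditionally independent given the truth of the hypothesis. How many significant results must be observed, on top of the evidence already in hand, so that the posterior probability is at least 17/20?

14

Prior odds = 0.0027/0.9973 = 27/9973.
Bayes factor of the evidence already in hand = 1.3.
Odds after that evidence = (27/9973) × 1.3 = 351/99730.
Target odds = 0.85/0.15 = 17/3.
Need 1.7ⁿ ≥ 17/3 ÷ (351/99730) = 1695410/1053.
1.7¹³ ≈990.458 falls short of 1695410/1053 but 1.7¹⁴ ≈1683.78 reaches it, so n = 14.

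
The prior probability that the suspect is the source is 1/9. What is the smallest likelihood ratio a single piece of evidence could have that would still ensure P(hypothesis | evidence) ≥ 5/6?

40

Prior odds = (1/9)/(8/9) = 0.125.
Target odds = (5/6)/(1/6) = 5.
Required Bayes factor = 5 ÷ 0.125 = 40.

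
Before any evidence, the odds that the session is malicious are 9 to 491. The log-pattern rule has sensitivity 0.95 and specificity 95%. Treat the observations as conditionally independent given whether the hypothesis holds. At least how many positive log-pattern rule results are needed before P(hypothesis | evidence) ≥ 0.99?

3

Prior odds = 9/491.
False-positive rate = 1 − 0.95 = 0.05; likelihood ratio of a positive = 0.95/0.05 = 19.
Target posterior odds = 0.99/0.01 = 99.
Need (9/491) × 19ⁿ ≥ 99, i.e. 19ⁿ ≥ 5401.
19² = 361 falls short of 5401 but 19³ = 6859 reaches it, so n = 3.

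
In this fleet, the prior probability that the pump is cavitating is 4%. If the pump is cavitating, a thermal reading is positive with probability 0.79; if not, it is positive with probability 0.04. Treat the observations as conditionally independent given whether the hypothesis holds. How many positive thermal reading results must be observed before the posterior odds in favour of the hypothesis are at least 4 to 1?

2

Prior odds: 0.04 ÷ 0.96 = 1/24.
Likelihood ratio of a positive = 0.79/0.04 = 19.75.
Target odds = 4.
Need (1/24) × 19.75ⁿ ≥ 4, i.e. 19.75ⁿ ≥ 96.
19.75¹ = 19.75 falls short of 96 but 19.75² = 390.0625 reaches it, so n = 2.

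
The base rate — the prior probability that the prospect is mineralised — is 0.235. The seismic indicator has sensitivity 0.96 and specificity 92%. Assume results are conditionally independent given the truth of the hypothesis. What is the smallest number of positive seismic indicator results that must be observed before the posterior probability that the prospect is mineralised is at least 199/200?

Prior odds: 0.235 ÷ 0.765 = 47/153.
False-positive rate = 1 − 0.92 = 0.08; likelihood ratio of a positive = 0.96/0.08 = 12.
Target posterior odds = 0.995/0.005 = 199.
Need (47/153) × 12ⁿ ≥ 199, i.e. 12ⁿ ≥ 30447/47.
12² = 144 falls short of 30447/47 but 12³ = 1728 reaches it, so n = 3.

3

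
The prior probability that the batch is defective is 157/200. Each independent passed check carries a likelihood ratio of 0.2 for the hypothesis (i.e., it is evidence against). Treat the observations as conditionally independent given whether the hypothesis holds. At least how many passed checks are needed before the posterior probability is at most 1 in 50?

4

Prior odds = 0.785/0.215 = 157/43.
Likelihood ratio per passed check = 0.2.
Target odds: 0.02 ÷ 0.98 = 1/49.
Need (157/43) × 0.2ⁿ ≤ 1/49, i.e. 0.2ⁿ ≤ 43/7693.
0.2³ = 0.008 is still above 43/7693 but 0.2⁴ = 0.0016 is at or below it, so n = 4.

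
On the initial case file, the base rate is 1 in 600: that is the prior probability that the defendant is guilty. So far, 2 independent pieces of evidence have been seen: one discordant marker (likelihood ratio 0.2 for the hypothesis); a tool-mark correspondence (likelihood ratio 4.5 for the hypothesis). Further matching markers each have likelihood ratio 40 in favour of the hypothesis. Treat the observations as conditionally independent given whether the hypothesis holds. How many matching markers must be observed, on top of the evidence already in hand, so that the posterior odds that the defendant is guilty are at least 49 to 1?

Prior odds = (1/600)/(599/600) = 1/599.
Combined Bayes factor of the evidence already in hand = 0.2 × 4.5 = 0.9.
Odds after that evidence = (1/599) × 0.9 = 9/5990.
Target odds = 49.
Need 40ⁿ ≥ 49 ÷ (9/5990) = 293510/9.
40² = 1600 falls short of 293510/9 but 40³ = 64000 reaches it, so n = 3.

3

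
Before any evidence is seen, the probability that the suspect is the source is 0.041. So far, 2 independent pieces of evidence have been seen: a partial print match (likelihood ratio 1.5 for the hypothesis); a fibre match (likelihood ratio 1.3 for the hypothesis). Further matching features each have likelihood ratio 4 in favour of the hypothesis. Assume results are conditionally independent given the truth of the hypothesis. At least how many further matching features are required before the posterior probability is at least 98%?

Prior odds = 0.041/0.959 = 41/959.
Combined Bayes factor of the evidence already in hand = 1.5 × 1.3 = 1.95.
Odds after that evidence = (41/959) × 1.95 = 1599/19180.
Target odds = 0.98/0.02 = 49.
Need 4ⁿ ≥ 49 ÷ (1599/19180) = 939820/1599.
4⁴ = 256 falls short of 939820/1599 but 4⁵ = 1024 reaches it, so n = 5.

5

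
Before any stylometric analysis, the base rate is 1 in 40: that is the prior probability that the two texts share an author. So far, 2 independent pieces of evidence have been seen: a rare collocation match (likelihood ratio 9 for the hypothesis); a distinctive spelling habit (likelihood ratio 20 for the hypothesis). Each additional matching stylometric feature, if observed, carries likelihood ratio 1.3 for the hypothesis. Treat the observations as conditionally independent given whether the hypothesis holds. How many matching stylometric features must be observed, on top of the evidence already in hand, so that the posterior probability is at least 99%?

Prior odds = 0.025/0.975 = 1/39.
Combined Bayes factor of the evidence already in hand = 9 × 20 = 180.
Odds after that evidence = (1/39) × 180 = 60/13.
Target odds = 0.99/0.01 = 99.
Need 1.3ⁿ ≥ 99 ÷ (60/13) = 21.45.
1.3¹¹ ≈17.9216 falls short of 21.45 but 1.3¹² ≈23.2981 reaches it, so n = 12.

12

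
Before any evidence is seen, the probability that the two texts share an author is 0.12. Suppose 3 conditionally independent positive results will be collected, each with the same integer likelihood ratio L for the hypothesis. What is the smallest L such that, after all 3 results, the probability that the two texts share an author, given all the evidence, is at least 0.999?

20

Prior odds = 0.12/0.88 = 3/22.
Target odds = 0.999/0.001 = 999.
Need L³ ≥ 999 ÷ (3/22) = 7326.
19³ = 6859 < 7326 ≤ 8000 = 20³, so L = 20.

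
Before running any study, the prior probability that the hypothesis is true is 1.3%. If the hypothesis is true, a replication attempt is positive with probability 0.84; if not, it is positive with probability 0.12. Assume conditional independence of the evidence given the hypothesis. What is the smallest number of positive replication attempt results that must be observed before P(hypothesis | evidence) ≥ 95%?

4

Prior odds: 0.013 ÷ 0.987 = 13/987.
Likelihood ratio of a positive = 0.84/0.12 = 7.
Target odds: 0.95 ÷ 0.05 = 19.
Need (13/987) × 7ⁿ ≥ 19, i.e. 7ⁿ ≥ 18753/13.
7³ = 343 falls short of 18753/13 but 7⁴ = 2401 reaches it, so n = 4.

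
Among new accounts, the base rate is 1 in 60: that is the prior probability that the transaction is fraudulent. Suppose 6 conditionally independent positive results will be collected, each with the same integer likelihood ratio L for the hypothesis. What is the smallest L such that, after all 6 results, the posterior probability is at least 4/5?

3

Prior odds = (1/60)/(59/60) = 1/59.
Target odds = 0.8/0.2 = 4.
Need L⁶ ≥ 4 ÷ (1/59) = 236.
2⁶ = 64 < 236 ≤ 729 = 3⁶, so L = 3.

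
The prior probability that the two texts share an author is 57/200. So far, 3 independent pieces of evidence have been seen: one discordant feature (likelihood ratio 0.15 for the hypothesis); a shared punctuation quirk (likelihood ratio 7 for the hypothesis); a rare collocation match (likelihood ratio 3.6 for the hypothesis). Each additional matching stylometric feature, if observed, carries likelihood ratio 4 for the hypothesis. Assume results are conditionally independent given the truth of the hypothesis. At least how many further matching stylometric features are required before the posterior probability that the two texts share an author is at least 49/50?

Prior odds = 0.285/0.715 = 57/143.
Combined Bayes factor of the evidence already in hand = 0.15 × 7 × 3.6 = 3.78.
Odds after that evidence = (57/143) × 3.78 = 10773/7150.
Target odds = 0.98/0.02 = 49.
Need 4ⁿ ≥ 49 ÷ (10773/7150) = 50050/1539.
4² = 16 falls short of 50050/1539 but 4³ = 64 reaches it, so n = 3.

3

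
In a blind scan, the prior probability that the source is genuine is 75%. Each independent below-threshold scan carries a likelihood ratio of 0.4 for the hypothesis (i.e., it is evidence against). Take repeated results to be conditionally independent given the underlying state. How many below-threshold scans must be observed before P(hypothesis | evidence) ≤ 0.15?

4

Prior odds = 0.75/0.25 = 3.
Likelihood ratio per below-threshold scan = 0.4.
Target odds: 0.15 ÷ 0.85 = 3/17.
Require 0.4ⁿ ≤ 3/17 ÷ 3 = 1/17.
0.4³ = 0.064 is still above 1/17 but 0.4⁴ = 0.0256 is at or below it, so n = 4.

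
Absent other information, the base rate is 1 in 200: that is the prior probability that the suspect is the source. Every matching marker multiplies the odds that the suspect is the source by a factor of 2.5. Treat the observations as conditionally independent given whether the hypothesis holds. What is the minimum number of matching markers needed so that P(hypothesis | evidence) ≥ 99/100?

Prior odds: 0.005 ÷ 0.995 = 1/199.
Likelihood ratio per matching marker = 2.5.
Target odds: 0.99 ÷ 0.01 = 99.
Require 2.5ⁿ ≥ 99 ÷ (1/199) = 19701.
2.5¹⁰ = 9765625/1024 falls short of 19701 but 2.5¹¹ = 48828125/2048 reaches it, so n = 11.

11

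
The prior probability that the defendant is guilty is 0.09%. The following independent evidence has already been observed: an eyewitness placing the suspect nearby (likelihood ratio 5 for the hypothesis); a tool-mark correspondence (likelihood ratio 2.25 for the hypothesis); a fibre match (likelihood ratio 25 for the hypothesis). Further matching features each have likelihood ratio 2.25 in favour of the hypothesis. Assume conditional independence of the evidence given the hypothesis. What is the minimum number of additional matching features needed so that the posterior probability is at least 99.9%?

11

Prior odds = 0.0009/0.9991 = 9/9991.
Combined Bayes factor of the evidence already in hand = 5 × 2.25 × 25 = 281.25.
Odds after that evidence = (9/9991) × 281.25 = 10125/39964.
Target odds = 0.999/0.001 = 999.
Need 2.25ⁿ ≥ 999 ÷ (10125/39964) = 1478668/375.
2.25¹⁰ ≈3325.26 falls short of 1478668/375 but 2.25¹¹ ≈7481.83 reaches it, so n = 11.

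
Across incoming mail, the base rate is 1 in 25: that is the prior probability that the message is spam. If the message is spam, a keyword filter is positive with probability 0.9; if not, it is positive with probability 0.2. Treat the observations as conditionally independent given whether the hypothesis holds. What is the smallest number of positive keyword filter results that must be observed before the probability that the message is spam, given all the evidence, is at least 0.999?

Prior odds: 0.04 ÷ 0.96 = 1/24.
Likelihood ratio of a positive = 0.9/0.2 = 4.5.
Target odds: 0.999 ÷ 0.001 = 999.
Require 4.5ⁿ ≥ 999 ÷ (1/24) = 23976.
4.5⁶ = 8303.765625 falls short of 23976 but 4.5⁷ = 4782969/128 reaches it, so n = 7.

7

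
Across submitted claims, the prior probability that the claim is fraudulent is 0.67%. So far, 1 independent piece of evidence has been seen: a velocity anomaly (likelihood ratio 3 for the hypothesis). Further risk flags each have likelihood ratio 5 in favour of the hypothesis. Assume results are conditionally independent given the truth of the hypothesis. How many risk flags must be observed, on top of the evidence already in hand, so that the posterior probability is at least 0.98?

5

Prior odds = 0.0067/0.9933 = 67/9933.
Bayes factor of the evidence already in hand = 3.
Odds after that evidence = (67/9933) × 3 = 67/3311.
Target odds = 0.98/0.02 = 49.
Need 5ⁿ ≥ 49 ÷ (67/3311) = 162239/67.
5⁴ = 625 falls short of 162239/67 but 5⁵ = 3125 reaches it, so n = 5.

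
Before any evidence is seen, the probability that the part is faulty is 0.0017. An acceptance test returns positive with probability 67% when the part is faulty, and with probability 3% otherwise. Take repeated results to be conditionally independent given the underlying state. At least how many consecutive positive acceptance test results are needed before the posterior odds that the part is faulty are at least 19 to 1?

4

Prior odds = 0.0017/0.9983 = 17/9983.
Likelihood ratio of a positive result = 0.67/0.03 = 67/3.
Target odds = 19.
Require (67/3)ⁿ ≥ 19 ÷ (17/9983) = 189677/17.
(67/3)³ = 300763/27 falls short of 189677/17 but (67/3)⁴ = 20151121/81 reaches it, so n = 4.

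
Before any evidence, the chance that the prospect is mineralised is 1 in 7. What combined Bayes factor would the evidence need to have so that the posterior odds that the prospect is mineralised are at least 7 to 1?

Prior odds = (1/7)/(6/7) = 1/6.
Target odds = 7.
Required Bayes factor = 7 ÷ (1/6) = 42.

42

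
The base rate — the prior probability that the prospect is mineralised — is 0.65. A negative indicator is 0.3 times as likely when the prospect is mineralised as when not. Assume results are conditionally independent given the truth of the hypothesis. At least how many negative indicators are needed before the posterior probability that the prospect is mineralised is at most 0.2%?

Prior odds: 0.65 ÷ 0.35 = 13/7.
Likelihood ratio per negative indicator = 0.3.
Target posterior odds = 0.002/0.998 = 1/499.
Require 0.3ⁿ ≤ 1/499 ÷ (13/7) = 7/6487.
0.3⁵ = 243/100000 is still above 7/6487 but 0.3⁶ = 729/1000000 is at or below it, so n = 6.

6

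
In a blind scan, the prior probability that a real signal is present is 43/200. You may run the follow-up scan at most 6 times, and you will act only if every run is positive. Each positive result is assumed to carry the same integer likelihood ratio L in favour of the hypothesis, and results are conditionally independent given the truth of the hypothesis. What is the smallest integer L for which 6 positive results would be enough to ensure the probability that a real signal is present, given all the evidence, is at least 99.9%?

4

Prior odds = 0.215/0.785 = 43/157.
Target odds = 0.999/0.001 = 999.
Need L⁶ ≥ 999 ÷ (43/157) = 156843/43.
3⁶ = 729 < 156843/43 ≤ 4096 = 4⁶, so L = 4.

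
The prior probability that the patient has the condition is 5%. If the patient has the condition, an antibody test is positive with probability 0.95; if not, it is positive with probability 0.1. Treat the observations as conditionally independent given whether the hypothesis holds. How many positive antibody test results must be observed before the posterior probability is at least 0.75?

2

Prior odds: 0.05 ÷ 0.95 = 1/19.
Likelihood ratio of a positive = 0.95/0.1 = 9.5.
Target odds: 0.75 ÷ 0.25 = 3.
Require 9.5ⁿ ≥ 3 ÷ (1/19) = 57.
9.5¹ = 9.5 falls short of 57 but 9.5² = 90.25 reaches it, so n = 2.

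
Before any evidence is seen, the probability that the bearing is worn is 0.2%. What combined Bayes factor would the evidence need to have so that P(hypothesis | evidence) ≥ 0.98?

Prior odds = 0.002/0.998 = 1/499.
Target odds = 0.98/0.02 = 49.
Required Bayes factor = 49 ÷ (1/499) = 24451.

24451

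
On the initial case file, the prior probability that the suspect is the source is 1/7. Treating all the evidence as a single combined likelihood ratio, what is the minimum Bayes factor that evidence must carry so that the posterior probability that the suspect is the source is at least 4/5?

24

Prior odds = (1/7)/(6/7) = 1/6.
Target odds = 0.8/0.2 = 4.
Required Bayes factor = 4 ÷ (1/6) = 24.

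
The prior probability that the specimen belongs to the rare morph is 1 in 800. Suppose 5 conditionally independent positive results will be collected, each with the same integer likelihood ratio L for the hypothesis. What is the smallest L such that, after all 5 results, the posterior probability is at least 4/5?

Prior odds = 0.00125/0.99875 = 1/799.
Target odds = 0.8/0.2 = 4.
Need L⁵ ≥ 4 ÷ (1/799) = 3196.
5⁵ = 3125 < 3196 ≤ 7776 = 6⁵, so L = 6.

6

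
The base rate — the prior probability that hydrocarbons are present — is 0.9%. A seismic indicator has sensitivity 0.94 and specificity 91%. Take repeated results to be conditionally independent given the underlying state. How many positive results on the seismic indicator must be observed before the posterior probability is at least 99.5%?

5

Prior odds = 0.009/0.991 = 9/991.
False-positive rate = 1 − 0.91 = 0.09; likelihood ratio of a positive = 0.94/0.09 = 94/9.
Target odds: 0.995 ÷ 0.005 = 199.
Require (94/9)ⁿ ≥ 199 ÷ (9/991) = 197209/9.
(94/9)⁴ = 78074896/6561 falls short of 197209/9 but (94/9)⁵ ≈124287 reaches it, so n = 5.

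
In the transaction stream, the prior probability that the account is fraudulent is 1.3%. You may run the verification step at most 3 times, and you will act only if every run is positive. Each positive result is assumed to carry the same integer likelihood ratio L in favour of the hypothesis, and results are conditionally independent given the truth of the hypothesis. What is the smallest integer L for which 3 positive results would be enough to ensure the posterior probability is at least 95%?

12

Prior odds = 0.013/0.987 = 13/987.
Target odds = 0.95/0.05 = 19.
Need L³ ≥ 19 ÷ (13/987) = 18753/13.
11³ = 1331 < 18753/13 ≤ 1728 = 12³, so L = 12.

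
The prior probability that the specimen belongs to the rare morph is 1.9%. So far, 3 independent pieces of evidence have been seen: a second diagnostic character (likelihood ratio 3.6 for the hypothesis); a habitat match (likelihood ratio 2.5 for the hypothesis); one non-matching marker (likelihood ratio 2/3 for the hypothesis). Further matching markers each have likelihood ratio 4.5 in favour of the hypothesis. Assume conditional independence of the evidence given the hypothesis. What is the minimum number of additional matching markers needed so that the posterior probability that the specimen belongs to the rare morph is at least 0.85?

Prior odds = 0.019/0.981 = 19/981.
Combined Bayes factor of the evidence already in hand = 3.6 × 2.5 × (2/3) = 6.
Odds after that evidence = (19/981) × 6 = 38/327.
Target odds = 0.85/0.15 = 17/3.
Need 4.5ⁿ ≥ 17/3 ÷ (38/327) = 1853/38.
4.5² = 20.25 falls short of 1853/38 but 4.5³ = 91.125 reaches it, so n = 3.

3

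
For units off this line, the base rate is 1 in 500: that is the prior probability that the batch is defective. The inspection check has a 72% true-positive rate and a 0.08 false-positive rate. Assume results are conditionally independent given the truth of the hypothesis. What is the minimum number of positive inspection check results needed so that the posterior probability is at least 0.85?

4

Prior odds = 0.002/0.998 = 1/499.
Likelihood ratio of a positive result = 0.72/0.08 = 9.
Target odds: 0.85 ÷ 0.15 = 17/3.
Need (1/499) × 9ⁿ ≥ 17/3, i.e. 9ⁿ ≥ 8483/3.
9³ = 729 falls short of 8483/3 but 9⁴ = 6561 reaches it, so n = 4.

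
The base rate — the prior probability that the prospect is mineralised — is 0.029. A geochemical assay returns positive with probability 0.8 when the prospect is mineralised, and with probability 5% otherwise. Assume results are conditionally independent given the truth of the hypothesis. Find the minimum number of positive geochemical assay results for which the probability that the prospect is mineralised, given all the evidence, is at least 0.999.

Prior odds = 0.029/0.971 = 29/971.
Likelihood ratio of a positive result = 0.8/0.05 = 16.
Target odds: 0.999 ÷ 0.001 = 999.
Require 16ⁿ ≥ 999 ÷ (29/971) = 970029/29.
16³ = 4096 falls short of 970029/29 but 16⁴ = 65536 reaches it, so n = 4.

4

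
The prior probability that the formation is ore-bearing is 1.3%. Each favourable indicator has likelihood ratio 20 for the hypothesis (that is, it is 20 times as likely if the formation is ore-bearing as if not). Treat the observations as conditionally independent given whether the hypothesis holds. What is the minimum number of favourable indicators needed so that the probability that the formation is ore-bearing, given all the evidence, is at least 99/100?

3

Prior odds: 0.013 ÷ 0.987 = 13/987.
Likelihood ratio per favourable indicator = 20.
Target posterior odds = 0.99/0.01 = 99.
Need (13/987) × 20ⁿ ≥ 99, i.e. 20ⁿ ≥ 97713/13.
20² = 400 falls short of 97713/13 but 20³ = 8000 reaches it, so n = 3.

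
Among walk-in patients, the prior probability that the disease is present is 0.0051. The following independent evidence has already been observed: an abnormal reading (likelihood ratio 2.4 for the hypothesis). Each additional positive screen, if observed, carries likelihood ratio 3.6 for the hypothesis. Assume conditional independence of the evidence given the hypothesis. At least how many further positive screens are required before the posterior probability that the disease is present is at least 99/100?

8

Prior odds = 0.0051/0.9949 = 51/9949.
Bayes factor of the evidence already in hand = 2.4.
Odds after that evidence = (51/9949) × 2.4 = 612/49745.
Target odds = 0.99/0.01 = 99.
Need 3.6ⁿ ≥ 99 ÷ (612/49745) = 547195/68.
3.6⁷ = 612220032/78125 falls short of 547195/68 but 3.6⁸ ≈28211.1 reaches it, so n = 8.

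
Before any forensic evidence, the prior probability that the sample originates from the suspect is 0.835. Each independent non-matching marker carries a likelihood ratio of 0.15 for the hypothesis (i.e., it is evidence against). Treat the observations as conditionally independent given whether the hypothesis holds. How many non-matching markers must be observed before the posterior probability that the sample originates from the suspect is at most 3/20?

2

Prior odds = 0.835/0.165 = 167/33.
Likelihood ratio per non-matching marker = 0.15.
Target odds: 0.15 ÷ 0.85 = 3/17.
Require 0.15ⁿ ≤ 3/17 ÷ (167/33) = 99/2839.
0.15¹ = 0.15 is still above 99/2839 but 0.15² = 0.0225 is at or below it, so n = 2.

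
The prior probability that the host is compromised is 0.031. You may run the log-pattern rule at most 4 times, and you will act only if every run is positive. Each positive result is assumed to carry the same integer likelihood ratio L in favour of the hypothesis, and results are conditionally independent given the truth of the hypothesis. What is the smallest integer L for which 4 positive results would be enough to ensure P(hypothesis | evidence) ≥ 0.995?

9

Prior odds = 0.031/0.969 = 31/969.
Target odds = 0.995/0.005 = 199.
Need L⁴ ≥ 199 ÷ (31/969) = 192831/31.
8⁴ = 4096 < 192831/31 ≤ 6561 = 9⁴, so L = 9.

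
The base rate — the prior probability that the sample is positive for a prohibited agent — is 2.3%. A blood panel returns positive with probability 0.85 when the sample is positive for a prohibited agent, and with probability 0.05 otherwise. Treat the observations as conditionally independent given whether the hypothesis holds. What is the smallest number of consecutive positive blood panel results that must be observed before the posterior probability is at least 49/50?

Prior odds = 0.023/0.977 = 23/977.
Likelihood ratio of a positive result = 0.85/0.05 = 17.
Target odds: 0.98 ÷ 0.02 = 49.
Require 17ⁿ ≥ 49 ÷ (23/977) = 47873/23.
17² = 289 falls short of 47873/23 but 17³ = 4913 reaches it, so n = 3.

3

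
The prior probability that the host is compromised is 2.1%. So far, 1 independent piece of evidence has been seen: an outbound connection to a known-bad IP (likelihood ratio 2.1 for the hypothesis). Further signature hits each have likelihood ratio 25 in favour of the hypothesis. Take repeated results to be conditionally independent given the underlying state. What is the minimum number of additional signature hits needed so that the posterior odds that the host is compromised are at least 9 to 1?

Prior odds = 0.021/0.979 = 21/979.
Bayes factor of the evidence already in hand = 2.1.
Odds after that evidence = (21/979) × 2.1 = 441/9790.
Target odds = 9.
Need 25ⁿ ≥ 9 ÷ (441/9790) = 9790/49.
25¹ = 25 falls short of 9790/49 but 25² = 625 reaches it, so n = 2.

2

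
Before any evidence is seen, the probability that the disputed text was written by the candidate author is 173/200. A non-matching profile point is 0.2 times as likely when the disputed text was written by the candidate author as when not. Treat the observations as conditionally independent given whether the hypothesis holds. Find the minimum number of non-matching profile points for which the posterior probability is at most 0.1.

Prior odds: 0.865 ÷ 0.135 = 173/27.
Likelihood ratio per non-matching profile point = 0.2.
Target odds: 0.1 ÷ 0.9 = 1/9.
Need (173/27) × 0.2ⁿ ≤ 1/9, i.e. 0.2ⁿ ≤ 3/173.
0.2² = 0.04 is still above 3/173 but 0.2³ = 0.008 is at or below it, so n = 3.

3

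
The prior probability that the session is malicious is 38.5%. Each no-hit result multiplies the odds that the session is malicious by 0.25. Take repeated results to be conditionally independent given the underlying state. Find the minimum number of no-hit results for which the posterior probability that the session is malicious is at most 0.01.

3

Prior odds = 0.385/0.615 = 77/123.
Likelihood ratio per no-hit result = 0.25.
Target odds: 0.01 ÷ 0.99 = 1/99.
Need (77/123) × 0.25ⁿ ≤ 1/99, i.e. 0.25ⁿ ≤ 41/2541.
0.25² = 0.0625 is still above 41/2541 but 0.25³ = 0.015625 is at or below it, so n = 3.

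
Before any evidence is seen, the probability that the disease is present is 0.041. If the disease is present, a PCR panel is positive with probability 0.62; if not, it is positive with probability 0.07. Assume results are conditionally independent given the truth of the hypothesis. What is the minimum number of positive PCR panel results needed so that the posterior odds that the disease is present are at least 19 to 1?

3

Prior odds = 0.041/0.959 = 41/959.
Likelihood ratio of a positive = 0.62/0.07 = 62/7.
Target odds = 19.
Need (41/959) × (62/7)ⁿ ≥ 19, i.e. (62/7)ⁿ ≥ 18221/41.
(62/7)² = 3844/49 falls short of 18221/41 but (62/7)³ = 238328/343 reaches it, so n = 3.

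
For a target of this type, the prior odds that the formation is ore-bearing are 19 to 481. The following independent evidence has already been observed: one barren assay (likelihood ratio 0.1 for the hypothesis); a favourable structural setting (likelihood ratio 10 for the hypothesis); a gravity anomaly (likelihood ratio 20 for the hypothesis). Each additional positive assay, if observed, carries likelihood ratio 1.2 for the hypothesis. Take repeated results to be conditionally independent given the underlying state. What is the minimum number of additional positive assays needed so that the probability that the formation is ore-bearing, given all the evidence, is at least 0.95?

Prior odds = 19/481.
Combined Bayes factor of the evidence already in hand = 0.1 × 10 × 20 = 20.
Odds after that evidence = (19/481) × 20 = 380/481.
Target odds = 0.95/0.05 = 19.
Need 1.2ⁿ ≥ 19 ÷ (380/481) = 24.05.
1.2¹⁷ ≈22.1861 falls short of 24.05 but 1.2¹⁸ ≈26.6233 reaches it, so n = 18.

18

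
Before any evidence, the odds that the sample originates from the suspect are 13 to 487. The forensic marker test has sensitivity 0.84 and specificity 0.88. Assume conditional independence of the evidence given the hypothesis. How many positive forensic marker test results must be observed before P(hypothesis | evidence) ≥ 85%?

3

Prior odds = 13/487.
False-positive rate = 1 − 0.88 = 0.12; likelihood ratio of a positive = 0.84/0.12 = 7.
Target odds: 0.85 ÷ 0.15 = 17/3.
Require 7ⁿ ≥ 17/3 ÷ (13/487) = 8279/39.
7² = 49 falls short of 8279/39 but 7³ = 343 reaches it, so n = 3.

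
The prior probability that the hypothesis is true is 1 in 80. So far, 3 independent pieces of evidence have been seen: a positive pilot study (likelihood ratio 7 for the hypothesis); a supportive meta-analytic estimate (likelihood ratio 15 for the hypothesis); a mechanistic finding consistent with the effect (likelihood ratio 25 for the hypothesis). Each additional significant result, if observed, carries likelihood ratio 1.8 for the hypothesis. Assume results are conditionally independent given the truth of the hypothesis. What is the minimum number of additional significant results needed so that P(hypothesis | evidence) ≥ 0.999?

6

Prior odds = 0.0125/0.9875 = 1/79.
Combined Bayes factor of the evidence already in hand = 7 × 15 × 25 = 2625.
Odds after that evidence = (1/79) × 2625 = 2625/79.
Target odds = 0.999/0.001 = 999.
Need 1.8ⁿ ≥ 999 ÷ (2625/79) = 26307/875.
1.8⁵ = 18.89568 falls short of 26307/875 but 1.8⁶ = 531441/15625 reaches it, so n = 6.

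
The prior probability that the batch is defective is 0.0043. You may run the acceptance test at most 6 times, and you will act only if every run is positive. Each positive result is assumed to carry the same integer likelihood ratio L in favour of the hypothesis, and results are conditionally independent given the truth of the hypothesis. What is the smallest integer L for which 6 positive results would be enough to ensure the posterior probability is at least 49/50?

5

Prior odds = 0.0043/0.9957 = 43/9957.
Target odds = 0.98/0.02 = 49.
Need L⁶ ≥ 49 ÷ (43/9957) = 487893/43.
4⁶ = 4096 < 487893/43 ≤ 15625 = 5⁶, so L = 5.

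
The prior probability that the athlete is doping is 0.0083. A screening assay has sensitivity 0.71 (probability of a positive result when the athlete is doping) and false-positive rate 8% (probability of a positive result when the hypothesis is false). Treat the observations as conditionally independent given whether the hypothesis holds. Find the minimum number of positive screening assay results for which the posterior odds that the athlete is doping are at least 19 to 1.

4

Prior odds = 0.0083/0.9917 = 83/9917.
Likelihood ratio of a positive result = 0.71/0.08 = 8.875.
Target odds = 19.
Need (83/9917) × 8.875ⁿ ≥ 19, i.e. 8.875ⁿ ≥ 188423/83.
8.875³ = 357911/512 falls short of 188423/83 but 8.875⁴ = 25411681/4096 reaches it, so n = 4.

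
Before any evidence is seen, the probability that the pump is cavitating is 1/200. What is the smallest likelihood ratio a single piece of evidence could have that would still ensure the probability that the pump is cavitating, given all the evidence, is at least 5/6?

Prior odds = 0.005/0.995 = 1/199.
Target odds = (5/6)/(1/6) = 5.
Required Bayes factor = 5 ÷ (1/199) = 995.

995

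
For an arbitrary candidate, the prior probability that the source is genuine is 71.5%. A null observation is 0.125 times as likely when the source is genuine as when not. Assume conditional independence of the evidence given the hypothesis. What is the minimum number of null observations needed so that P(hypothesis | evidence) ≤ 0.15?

Prior odds = 0.715/0.285 = 143/57.
Likelihood ratio per null observation = 0.125.
Target posterior odds = 0.15/0.85 = 3/17.
Need (143/57) × 0.125ⁿ ≤ 3/17, i.e. 0.125ⁿ ≤ 171/2431.
0.125¹ = 0.125 is still above 171/2431 but 0.125² = 0.015625 is at or below it, so n = 2.

2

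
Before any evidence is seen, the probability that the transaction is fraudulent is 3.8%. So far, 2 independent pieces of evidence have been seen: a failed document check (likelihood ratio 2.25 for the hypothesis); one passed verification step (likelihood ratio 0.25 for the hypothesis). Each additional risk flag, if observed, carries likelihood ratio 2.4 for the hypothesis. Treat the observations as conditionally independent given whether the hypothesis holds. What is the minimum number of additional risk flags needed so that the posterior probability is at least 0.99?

10

Prior odds = 0.038/0.962 = 19/481.
Combined Bayes factor of the evidence already in hand = 2.25 × 0.25 = 0.5625.
Odds after that evidence = (19/481) × 0.5625 = 171/7696.
Target odds = 0.99/0.01 = 99.
Need 2.4ⁿ ≥ 99 ÷ (171/7696) = 84656/19.
2.4⁹ ≈2641.81 falls short of 84656/19 but 2.4¹⁰ ≈6340.34 reaches it, so n = 10.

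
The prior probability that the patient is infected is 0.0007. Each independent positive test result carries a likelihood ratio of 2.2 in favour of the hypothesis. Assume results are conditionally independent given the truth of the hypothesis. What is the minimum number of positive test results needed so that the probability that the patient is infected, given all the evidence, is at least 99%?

Prior odds: 0.0007 ÷ 0.9993 = 7/9993.
Likelihood ratio per positive test result = 2.2.
Target odds: 0.99 ÷ 0.01 = 99.
Need (7/9993) × 2.2ⁿ ≥ 99, i.e. 2.2ⁿ ≥ 989307/7.
2.2¹⁵ ≈136880 falls short of 989307/7 but 2.2¹⁶ ≈301136 reaches it, so n = 16.

16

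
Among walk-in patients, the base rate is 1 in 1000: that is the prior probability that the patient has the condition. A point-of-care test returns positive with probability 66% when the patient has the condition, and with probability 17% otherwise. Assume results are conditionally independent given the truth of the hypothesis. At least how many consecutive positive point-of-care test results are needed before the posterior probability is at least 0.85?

7

Prior odds = 0.001/0.999 = 1/999.
Likelihood ratio of a positive result = 0.66/0.17 = 66/17.
Target odds: 0.85 ÷ 0.15 = 17/3.
Need (1/999) × (66/17)ⁿ ≥ 17/3, i.e. (66/17)ⁿ ≥ 5661.
(66/17)⁶ ≈3424.29 falls short of 5661 but (66/17)⁷ ≈13294.3 reaches it, so n = 7.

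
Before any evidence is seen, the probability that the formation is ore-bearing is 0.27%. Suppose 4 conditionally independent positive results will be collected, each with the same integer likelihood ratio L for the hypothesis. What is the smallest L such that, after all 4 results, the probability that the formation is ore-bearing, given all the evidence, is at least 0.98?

12

Prior odds = 0.0027/0.9973 = 27/9973.
Target odds = 0.98/0.02 = 49.
Need L⁴ ≥ 49 ÷ (27/9973) = 488677/27.
11⁴ = 14641 < 488677/27 ≤ 20736 = 12⁴, so L = 12.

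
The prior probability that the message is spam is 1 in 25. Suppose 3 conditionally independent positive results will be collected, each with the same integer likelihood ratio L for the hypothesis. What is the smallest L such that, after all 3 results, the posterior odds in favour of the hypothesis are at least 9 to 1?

Prior odds = 0.04/0.96 = 1/24.
Target odds = 9.
Need L³ ≥ 9 ÷ (1/24) = 216.
5³ = 125 < 216 ≤ 216 = 6³, so L = 6.

6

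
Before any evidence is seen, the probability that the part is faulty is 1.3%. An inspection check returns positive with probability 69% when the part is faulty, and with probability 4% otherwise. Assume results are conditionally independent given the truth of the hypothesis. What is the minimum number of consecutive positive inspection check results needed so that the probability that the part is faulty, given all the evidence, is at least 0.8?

3

Prior odds: 0.013 ÷ 0.987 = 13/987.
Likelihood ratio of a positive result = 0.69/0.04 = 17.25.
Target odds: 0.8 ÷ 0.2 = 4.
Require 17.25ⁿ ≥ 4 ÷ (13/987) = 3948/13.
17.25² = 297.5625 falls short of 3948/13 but 17.25³ = 5132.953125 reaches it, so n = 3.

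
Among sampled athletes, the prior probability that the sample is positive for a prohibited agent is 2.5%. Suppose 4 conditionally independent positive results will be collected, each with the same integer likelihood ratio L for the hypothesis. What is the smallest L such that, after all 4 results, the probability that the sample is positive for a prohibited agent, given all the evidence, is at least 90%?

5

Prior odds = 0.025/0.975 = 1/39.
Target odds = 0.9/0.1 = 9.
Need L⁴ ≥ 9 ÷ (1/39) = 351.
4⁴ = 256 < 351 ≤ 625 = 5⁴, so L = 5.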